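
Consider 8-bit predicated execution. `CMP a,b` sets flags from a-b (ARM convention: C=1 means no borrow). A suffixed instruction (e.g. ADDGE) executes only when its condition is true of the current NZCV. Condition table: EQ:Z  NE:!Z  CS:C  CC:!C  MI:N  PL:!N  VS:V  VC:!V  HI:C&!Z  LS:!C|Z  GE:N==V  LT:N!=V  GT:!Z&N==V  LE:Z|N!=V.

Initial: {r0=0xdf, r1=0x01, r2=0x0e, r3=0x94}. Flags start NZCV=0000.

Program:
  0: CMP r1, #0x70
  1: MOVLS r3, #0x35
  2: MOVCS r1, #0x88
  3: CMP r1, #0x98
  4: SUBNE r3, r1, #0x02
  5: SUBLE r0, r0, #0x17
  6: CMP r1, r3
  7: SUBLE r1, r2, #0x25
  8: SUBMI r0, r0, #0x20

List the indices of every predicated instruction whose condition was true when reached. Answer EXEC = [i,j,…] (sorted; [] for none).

EXEC = [1,4]

[0] flags=1000 → (cmp)
[1] flags=1000 LS?T → r3=0x35
[2] flags=1000 CS?F → skip
[3] flags=0000 → (cmp)
[4] flags=0000 NE?T → r3=0xff
[5] flags=0000 LE?F → skip
[6] flags=0000 → (cmp)
[7] flags=0000 LE?F → skip
[8] flags=0000 MI?F → skip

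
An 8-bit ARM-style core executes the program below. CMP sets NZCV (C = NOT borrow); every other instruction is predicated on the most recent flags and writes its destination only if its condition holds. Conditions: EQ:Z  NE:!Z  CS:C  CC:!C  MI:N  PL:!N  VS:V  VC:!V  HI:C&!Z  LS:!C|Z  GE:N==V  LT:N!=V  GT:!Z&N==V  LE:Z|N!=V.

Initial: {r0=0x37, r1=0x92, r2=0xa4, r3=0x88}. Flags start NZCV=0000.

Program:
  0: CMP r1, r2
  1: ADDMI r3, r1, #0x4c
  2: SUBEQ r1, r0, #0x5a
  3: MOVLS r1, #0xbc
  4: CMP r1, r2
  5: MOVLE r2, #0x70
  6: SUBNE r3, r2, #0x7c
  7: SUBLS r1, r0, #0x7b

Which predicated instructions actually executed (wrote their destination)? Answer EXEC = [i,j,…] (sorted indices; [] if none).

EXEC = [1,3,6]

0: ✓ CMP  NZCV=1000
1: ✓ ADDMI  r3←0xde
2: · SUBEQ
3: ✓ MOVLS  r1←0xbc
4: ✓ CMP  NZCV=0010
5: · MOVLE
6: ✓ SUBNE  r3←0x28
7: · SUBLS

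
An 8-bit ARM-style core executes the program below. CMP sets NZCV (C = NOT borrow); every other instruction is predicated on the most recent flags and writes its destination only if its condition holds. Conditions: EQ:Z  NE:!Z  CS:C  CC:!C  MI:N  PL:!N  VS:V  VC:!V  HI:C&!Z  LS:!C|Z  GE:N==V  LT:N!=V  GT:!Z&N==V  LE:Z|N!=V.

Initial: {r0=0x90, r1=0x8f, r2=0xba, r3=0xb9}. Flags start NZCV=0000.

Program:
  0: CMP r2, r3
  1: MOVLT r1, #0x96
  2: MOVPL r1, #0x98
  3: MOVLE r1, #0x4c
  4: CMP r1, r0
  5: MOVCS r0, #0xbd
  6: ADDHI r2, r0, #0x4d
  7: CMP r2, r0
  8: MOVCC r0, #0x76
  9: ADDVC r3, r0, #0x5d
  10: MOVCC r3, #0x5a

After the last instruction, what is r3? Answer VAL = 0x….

[0] flags=0010 → (cmp)
[1] flags=0010 LT?F → skip
[2] flags=0010 PL?T → r1=0x98
[3] flags=0010 LE?F → skip
[4] flags=0010 → (cmp)
[5] flags=0010 CS?T → r0=0xbd
[6] flags=0010 HI?T → r2=0x0a
[7] flags=0000 → (cmp)
[8] flags=0000 CC?T → r0=0x76
[9] flags=0000 VC?T → r3=0xd3
[10] flags=0000 CC?T → r3=0x5a

VAL = 0x5a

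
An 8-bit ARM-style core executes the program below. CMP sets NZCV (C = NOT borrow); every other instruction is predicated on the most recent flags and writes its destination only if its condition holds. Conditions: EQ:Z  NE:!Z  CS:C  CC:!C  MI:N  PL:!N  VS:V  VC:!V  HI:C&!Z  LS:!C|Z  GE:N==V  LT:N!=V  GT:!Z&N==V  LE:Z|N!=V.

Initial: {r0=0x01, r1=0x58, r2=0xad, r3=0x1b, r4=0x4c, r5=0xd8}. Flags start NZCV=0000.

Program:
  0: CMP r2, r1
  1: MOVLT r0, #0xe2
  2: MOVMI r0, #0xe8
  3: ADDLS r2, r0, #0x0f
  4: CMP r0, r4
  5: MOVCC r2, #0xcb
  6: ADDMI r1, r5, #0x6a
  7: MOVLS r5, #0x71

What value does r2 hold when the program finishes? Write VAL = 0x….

VAL = 0xad

[0] flags=0011 → (cmp)
[1] flags=0011 LT?T → r0=0xe2
[2] flags=0011 MI?F → skip
[3] flags=0011 LS?F → skip
[4] flags=1010 → (cmp)
[5] flags=1010 CC?F → skip
[6] flags=1010 MI?T → r1=0x42
[7] flags=1010 LS?F → skip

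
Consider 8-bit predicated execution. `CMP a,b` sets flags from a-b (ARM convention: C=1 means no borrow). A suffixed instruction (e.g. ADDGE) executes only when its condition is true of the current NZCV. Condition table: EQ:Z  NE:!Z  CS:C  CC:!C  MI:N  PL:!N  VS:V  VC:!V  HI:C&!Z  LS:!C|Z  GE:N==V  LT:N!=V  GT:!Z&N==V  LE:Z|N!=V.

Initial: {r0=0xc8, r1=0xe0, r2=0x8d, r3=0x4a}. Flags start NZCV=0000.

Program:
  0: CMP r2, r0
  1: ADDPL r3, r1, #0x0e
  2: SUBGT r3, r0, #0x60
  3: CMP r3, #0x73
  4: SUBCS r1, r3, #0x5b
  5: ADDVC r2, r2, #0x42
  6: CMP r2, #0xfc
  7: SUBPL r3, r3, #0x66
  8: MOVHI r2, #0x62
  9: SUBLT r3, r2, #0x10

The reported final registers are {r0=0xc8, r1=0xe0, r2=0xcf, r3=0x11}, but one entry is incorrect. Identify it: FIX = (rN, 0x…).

0: ✓ CMP  NZCV=1000
1: · ADDPL
2: · SUBGT
3: ✓ CMP  NZCV=1000
4: · SUBCS
5: ✓ ADDVC  r2←0xcf
6: ✓ CMP  NZCV=1000
7: · SUBPL
8: · MOVHI
9: ✓ SUBLT  r3←0xbf

FIX = (r3, 0xbf)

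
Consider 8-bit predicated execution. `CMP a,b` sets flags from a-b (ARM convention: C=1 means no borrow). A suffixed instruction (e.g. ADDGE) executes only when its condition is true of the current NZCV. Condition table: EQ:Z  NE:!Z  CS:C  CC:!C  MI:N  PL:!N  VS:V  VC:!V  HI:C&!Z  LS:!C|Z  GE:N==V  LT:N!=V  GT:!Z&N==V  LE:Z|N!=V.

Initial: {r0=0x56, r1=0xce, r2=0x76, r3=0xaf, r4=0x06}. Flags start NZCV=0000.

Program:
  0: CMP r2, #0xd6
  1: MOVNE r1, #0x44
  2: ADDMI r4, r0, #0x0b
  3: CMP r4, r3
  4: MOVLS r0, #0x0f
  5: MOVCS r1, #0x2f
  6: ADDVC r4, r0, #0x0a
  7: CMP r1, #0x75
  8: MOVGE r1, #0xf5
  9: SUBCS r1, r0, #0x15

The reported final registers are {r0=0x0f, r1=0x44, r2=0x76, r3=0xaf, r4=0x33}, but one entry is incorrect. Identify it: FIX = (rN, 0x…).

[0] flags=1001 → (cmp)
[1] flags=1001 NE?T → r1=0x44
[2] flags=1001 MI?T → r4=0x61
[3] flags=1001 → (cmp)
[4] flags=1001 LS?T → r0=0x0f
[5] flags=1001 CS?F → skip
[6] flags=1001 VC?F → skip
[7] flags=1000 → (cmp)
[8] flags=1000 GE?F → skip
[9] flags=1000 CS?F → skip

FIX = (r4, 0x61)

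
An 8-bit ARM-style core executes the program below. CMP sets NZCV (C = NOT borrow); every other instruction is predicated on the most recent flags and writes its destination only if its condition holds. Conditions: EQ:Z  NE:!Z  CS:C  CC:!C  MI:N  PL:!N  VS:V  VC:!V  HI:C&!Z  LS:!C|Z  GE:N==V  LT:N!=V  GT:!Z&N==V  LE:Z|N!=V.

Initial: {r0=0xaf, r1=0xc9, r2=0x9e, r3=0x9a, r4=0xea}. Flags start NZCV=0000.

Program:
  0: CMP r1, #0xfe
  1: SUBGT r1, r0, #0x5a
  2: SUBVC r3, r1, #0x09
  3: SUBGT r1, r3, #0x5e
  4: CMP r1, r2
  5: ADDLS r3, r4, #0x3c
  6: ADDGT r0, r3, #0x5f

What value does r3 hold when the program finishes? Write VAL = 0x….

0: ✓ CMP  NZCV=1000
1: · SUBGT
2: ✓ SUBVC  r3←0xc0
3: · SUBGT
4: ✓ CMP  NZCV=0010
5: · ADDLS
6: ✓ ADDGT  r0←0x1f

VAL = 0xc0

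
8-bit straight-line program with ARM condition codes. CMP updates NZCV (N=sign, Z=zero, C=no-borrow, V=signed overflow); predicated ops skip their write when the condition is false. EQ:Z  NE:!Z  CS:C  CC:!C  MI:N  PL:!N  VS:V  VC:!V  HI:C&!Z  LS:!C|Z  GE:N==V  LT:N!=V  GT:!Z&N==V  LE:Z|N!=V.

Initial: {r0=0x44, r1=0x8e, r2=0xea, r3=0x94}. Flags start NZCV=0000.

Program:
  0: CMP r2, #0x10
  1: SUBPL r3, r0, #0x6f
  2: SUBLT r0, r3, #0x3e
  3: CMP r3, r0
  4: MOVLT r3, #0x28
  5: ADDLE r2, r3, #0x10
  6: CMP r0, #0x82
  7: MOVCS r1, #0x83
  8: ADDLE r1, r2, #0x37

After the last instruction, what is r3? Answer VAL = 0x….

VAL = 0x28

0: ✓ CMP  NZCV=1010
1: · SUBPL
2: ✓ SUBLT  r0←0x56
3: ✓ CMP  NZCV=0011
4: ✓ MOVLT  r3←0x28
5: ✓ ADDLE  r2←0x38
6: ✓ CMP  NZCV=1001
7: · MOVCS
8: · ADDLE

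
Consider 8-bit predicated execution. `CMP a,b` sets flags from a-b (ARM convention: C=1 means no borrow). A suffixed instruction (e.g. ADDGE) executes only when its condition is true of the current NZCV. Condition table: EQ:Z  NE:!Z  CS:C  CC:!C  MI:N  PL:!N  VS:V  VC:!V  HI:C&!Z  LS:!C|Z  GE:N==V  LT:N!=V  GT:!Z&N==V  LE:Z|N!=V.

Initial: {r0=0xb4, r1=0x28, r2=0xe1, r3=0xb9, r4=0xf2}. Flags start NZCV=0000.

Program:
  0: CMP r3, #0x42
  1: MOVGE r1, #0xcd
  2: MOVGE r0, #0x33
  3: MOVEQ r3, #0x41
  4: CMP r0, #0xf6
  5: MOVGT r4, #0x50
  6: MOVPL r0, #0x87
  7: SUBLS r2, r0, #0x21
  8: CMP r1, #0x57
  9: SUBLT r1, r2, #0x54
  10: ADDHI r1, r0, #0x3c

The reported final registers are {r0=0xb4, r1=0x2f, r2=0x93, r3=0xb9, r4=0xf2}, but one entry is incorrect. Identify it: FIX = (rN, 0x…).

FIX = (r1, 0x3f)

0: ✓ CMP  NZCV=0011
1: · MOVGE
2: · MOVGE
3: · MOVEQ
4: ✓ CMP  NZCV=1000
5: · MOVGT
6: · MOVPL
7: ✓ SUBLS  r2←0x93
8: ✓ CMP  NZCV=1000
9: ✓ SUBLT  r1←0x3f
10: · ADDHI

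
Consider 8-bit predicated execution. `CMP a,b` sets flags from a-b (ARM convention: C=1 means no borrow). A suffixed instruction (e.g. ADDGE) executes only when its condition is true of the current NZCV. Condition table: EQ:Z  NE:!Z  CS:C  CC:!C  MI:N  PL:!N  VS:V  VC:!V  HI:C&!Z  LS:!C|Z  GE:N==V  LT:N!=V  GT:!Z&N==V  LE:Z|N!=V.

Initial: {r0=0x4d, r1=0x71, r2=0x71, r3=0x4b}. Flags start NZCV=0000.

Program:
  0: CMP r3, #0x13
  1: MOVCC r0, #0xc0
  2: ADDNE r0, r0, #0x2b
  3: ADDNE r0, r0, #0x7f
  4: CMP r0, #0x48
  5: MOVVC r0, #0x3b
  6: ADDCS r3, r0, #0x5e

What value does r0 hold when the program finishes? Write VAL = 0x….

VAL = 0x3b

[0] flags=0010 → (cmp)
[1] flags=0010 CC?F → skip
[2] flags=0010 NE?T → r0=0x78
[3] flags=0010 NE?T → r0=0xf7
[4] flags=1010 → (cmp)
[5] flags=1010 VC?T → r0=0x3b
[6] flags=1010 CS?T → r3=0x99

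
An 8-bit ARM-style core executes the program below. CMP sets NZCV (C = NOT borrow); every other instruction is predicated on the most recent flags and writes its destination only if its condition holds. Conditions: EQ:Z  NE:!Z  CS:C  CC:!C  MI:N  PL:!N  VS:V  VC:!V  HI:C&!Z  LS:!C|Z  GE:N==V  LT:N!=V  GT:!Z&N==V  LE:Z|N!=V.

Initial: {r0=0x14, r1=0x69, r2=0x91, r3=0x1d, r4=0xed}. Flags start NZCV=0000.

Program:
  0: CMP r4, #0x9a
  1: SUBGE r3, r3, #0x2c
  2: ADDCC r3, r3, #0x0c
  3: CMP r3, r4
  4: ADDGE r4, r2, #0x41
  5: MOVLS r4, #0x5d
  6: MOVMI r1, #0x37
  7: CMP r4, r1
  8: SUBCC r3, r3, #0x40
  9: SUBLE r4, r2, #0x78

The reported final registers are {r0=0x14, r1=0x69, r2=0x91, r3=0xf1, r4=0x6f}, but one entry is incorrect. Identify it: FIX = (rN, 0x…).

FIX = (r4, 0x19)

[0] flags=0010 → (cmp)
[1] flags=0010 GE?T → r3=0xf1
[2] flags=0010 CC?F → skip
[3] flags=0010 → (cmp)
[4] flags=0010 GE?T → r4=0xd2
[5] flags=0010 LS?F → skip
[6] flags=0010 MI?F → skip
[7] flags=0011 → (cmp)
[8] flags=0011 CC?F → skip
[9] flags=0011 LE?T → r4=0x19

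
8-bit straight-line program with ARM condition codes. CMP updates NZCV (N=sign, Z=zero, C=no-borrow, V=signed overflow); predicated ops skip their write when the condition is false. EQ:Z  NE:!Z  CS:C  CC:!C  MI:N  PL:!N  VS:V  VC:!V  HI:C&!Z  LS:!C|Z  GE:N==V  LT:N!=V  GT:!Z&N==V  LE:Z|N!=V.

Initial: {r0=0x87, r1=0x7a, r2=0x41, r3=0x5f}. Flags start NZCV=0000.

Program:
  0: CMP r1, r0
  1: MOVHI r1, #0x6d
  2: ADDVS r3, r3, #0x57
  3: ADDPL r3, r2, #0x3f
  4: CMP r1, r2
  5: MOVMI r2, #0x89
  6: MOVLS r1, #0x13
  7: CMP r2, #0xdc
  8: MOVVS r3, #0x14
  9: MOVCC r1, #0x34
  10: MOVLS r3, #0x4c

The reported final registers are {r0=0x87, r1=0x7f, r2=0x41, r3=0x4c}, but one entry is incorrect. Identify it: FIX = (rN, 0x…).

FIX = (r1, 0x34)

[0] flags=1001 → (cmp)
[1] flags=1001 HI?F → skip
[2] flags=1001 VS?T → r3=0xb6
[3] flags=1001 PL?F → skip
[4] flags=0010 → (cmp)
[5] flags=0010 MI?F → skip
[6] flags=0010 LS?F → skip
[7] flags=0000 → (cmp)
[8] flags=0000 VS?F → skip
[9] flags=0000 CC?T → r1=0x34
[10] flags=0000 LS?T → r3=0x4c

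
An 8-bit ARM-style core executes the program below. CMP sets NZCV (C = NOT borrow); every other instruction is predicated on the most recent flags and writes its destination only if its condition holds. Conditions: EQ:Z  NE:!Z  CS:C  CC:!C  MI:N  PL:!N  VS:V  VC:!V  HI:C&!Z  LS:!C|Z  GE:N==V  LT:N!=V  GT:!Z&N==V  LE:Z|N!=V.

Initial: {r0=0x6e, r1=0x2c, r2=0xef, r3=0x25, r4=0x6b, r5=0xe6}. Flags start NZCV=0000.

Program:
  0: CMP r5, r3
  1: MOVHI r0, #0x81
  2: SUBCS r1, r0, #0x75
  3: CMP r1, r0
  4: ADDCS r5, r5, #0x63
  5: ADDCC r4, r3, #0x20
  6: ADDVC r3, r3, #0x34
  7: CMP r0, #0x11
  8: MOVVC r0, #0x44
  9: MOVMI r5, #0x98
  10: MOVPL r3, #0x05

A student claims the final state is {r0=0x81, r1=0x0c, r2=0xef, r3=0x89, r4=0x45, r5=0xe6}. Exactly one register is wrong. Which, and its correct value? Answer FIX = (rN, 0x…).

FIX = (r3, 0x05)

[0] flags=1010 → (cmp)
[1] flags=1010 HI?T → r0=0x81
[2] flags=1010 CS?T → r1=0x0c
[3] flags=1001 → (cmp)
[4] flags=1001 CS?F → skip
[5] flags=1001 CC?T → r4=0x45
[6] flags=1001 VC?F → skip
[7] flags=0011 → (cmp)
[8] flags=0011 VC?F → skip
[9] flags=0011 MI?F → skip
[10] flags=0011 PL?T → r3=0x05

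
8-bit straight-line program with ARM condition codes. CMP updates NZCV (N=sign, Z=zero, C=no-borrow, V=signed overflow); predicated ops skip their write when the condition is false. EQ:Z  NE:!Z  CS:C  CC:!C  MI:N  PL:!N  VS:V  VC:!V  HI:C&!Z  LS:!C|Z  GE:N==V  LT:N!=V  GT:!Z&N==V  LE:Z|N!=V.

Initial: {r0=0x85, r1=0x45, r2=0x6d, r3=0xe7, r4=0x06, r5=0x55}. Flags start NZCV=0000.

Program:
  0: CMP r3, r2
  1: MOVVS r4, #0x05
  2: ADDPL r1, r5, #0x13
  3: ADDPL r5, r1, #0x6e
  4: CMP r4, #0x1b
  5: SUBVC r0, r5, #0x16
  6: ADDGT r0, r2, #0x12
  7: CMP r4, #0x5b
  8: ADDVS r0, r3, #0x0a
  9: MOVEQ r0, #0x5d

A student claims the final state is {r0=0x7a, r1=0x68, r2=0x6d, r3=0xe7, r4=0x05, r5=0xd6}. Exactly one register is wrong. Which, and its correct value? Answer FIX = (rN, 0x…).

[0] flags=0011 → (cmp)
[1] flags=0011 VS?T → r4=0x05
[2] flags=0011 PL?T → r1=0x68
[3] flags=0011 PL?T → r5=0xd6
[4] flags=1000 → (cmp)
[5] flags=1000 VC?T → r0=0xc0
[6] flags=1000 GT?F → skip
[7] flags=1000 → (cmp)
[8] flags=1000 VS?F → skip
[9] flags=1000 EQ?F → skip

FIX = (r0, 0xc0)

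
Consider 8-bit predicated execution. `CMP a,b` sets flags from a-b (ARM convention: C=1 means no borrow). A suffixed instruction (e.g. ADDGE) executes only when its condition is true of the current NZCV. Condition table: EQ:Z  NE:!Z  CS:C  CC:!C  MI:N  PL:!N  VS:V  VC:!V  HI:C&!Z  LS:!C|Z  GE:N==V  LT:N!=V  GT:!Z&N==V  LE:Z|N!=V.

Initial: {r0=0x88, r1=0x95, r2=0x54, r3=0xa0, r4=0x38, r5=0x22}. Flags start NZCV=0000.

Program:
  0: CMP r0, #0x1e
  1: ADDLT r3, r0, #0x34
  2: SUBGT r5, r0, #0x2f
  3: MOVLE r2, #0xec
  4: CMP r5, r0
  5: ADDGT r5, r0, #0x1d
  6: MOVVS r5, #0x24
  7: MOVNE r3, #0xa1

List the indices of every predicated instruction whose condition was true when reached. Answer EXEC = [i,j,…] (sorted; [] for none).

0: ✓ CMP  NZCV=0011
1: ✓ ADDLT  r3←0xbc
2: · SUBGT
3: ✓ MOVLE  r2←0xec
4: ✓ CMP  NZCV=1001
5: ✓ ADDGT  r5←0xa5
6: ✓ MOVVS  r5←0x24
7: ✓ MOVNE  r3←0xa1

EXEC = [1,3,5,6,7]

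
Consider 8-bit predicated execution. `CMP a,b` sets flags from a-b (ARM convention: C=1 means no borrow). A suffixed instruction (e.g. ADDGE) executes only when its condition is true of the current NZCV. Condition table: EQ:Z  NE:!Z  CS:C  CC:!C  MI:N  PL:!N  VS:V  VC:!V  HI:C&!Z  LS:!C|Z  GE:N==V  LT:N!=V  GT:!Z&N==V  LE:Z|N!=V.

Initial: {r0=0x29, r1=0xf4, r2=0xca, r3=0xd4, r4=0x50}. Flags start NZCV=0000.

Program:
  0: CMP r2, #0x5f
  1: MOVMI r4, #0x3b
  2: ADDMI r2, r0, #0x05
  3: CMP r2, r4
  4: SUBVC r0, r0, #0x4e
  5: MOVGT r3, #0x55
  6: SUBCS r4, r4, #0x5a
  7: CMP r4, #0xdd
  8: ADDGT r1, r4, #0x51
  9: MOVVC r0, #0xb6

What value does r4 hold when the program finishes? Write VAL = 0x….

0: ✓ CMP  NZCV=0011
1: · MOVMI
2: · ADDMI
3: ✓ CMP  NZCV=0011
4: · SUBVC
5: · MOVGT
6: ✓ SUBCS  r4←0xf6
7: ✓ CMP  NZCV=0010
8: ✓ ADDGT  r1←0x47
9: ✓ MOVVC  r0←0xb6

VAL = 0xf6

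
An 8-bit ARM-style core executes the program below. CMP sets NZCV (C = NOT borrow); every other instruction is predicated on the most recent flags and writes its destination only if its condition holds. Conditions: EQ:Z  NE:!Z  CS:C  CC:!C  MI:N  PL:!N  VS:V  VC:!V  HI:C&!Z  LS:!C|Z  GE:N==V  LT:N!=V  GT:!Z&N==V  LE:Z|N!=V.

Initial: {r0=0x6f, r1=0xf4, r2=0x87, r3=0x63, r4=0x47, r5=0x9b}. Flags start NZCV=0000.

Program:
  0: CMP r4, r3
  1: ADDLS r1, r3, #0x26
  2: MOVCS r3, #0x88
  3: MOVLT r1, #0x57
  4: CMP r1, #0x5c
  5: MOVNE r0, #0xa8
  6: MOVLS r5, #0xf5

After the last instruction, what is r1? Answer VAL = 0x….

0: ✓ CMP  NZCV=1000
1: ✓ ADDLS  r1←0x89
2: · MOVCS
3: ✓ MOVLT  r1←0x57
4: ✓ CMP  NZCV=1000
5: ✓ MOVNE  r0←0xa8
6: ✓ MOVLS  r5←0xf5

VAL = 0x57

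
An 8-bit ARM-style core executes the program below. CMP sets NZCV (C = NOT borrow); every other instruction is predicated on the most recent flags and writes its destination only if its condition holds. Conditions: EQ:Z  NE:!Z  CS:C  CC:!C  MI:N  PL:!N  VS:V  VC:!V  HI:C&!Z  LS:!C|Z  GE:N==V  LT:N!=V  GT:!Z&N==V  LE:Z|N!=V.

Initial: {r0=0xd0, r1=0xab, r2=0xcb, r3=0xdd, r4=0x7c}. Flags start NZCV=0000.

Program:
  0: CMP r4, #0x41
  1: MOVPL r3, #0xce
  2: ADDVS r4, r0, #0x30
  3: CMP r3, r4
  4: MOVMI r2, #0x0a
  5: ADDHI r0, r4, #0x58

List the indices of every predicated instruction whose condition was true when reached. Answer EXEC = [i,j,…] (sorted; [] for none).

[0] flags=0010 → (cmp)
[1] flags=0010 PL?T → r3=0xce
[2] flags=0010 VS?F → skip
[3] flags=0011 → (cmp)
[4] flags=0011 MI?F → skip
[5] flags=0011 HI?T → r0=0xd4

EXEC = [1,5]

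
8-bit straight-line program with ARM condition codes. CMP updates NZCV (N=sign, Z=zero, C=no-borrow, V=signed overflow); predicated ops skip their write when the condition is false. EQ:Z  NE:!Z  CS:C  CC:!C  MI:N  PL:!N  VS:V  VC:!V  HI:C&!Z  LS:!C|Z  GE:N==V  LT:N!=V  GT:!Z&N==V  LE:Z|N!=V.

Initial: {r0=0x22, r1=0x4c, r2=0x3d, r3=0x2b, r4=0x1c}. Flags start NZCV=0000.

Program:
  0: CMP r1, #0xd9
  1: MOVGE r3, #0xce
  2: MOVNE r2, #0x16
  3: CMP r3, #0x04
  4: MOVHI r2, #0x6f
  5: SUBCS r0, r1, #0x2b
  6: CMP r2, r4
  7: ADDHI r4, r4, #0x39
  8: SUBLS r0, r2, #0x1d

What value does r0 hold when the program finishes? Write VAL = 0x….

[0] flags=0000 → (cmp)
[1] flags=0000 GE?T → r3=0xce
[2] flags=0000 NE?T → r2=0x16
[3] flags=1010 → (cmp)
[4] flags=1010 HI?T → r2=0x6f
[5] flags=1010 CS?T → r0=0x21
[6] flags=0010 → (cmp)
[7] flags=0010 HI?T → r4=0x55
[8] flags=0010 LS?F → skip

VAL = 0x21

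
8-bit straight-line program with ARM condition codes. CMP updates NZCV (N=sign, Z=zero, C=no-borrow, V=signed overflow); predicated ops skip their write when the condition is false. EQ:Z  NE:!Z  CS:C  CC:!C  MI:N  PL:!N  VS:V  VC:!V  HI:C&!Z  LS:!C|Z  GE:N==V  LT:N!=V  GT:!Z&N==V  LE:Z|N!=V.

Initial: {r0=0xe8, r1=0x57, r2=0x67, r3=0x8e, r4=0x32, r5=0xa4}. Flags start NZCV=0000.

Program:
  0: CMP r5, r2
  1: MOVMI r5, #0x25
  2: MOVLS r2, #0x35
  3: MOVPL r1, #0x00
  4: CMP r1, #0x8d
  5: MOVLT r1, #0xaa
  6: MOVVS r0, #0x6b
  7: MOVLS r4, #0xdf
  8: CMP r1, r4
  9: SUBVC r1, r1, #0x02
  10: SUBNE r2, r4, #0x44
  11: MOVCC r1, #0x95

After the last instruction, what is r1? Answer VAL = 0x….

VAL = 0x95

0: ✓ CMP  NZCV=0011
1: · MOVMI
2: · MOVLS
3: ✓ MOVPL  r1←0x00
4: ✓ CMP  NZCV=0000
5: · MOVLT
6: · MOVVS
7: ✓ MOVLS  r4←0xdf
8: ✓ CMP  NZCV=0000
9: ✓ SUBVC  r1←0xfe
10: ✓ SUBNE  r2←0x9b
11: ✓ MOVCC  r1←0x95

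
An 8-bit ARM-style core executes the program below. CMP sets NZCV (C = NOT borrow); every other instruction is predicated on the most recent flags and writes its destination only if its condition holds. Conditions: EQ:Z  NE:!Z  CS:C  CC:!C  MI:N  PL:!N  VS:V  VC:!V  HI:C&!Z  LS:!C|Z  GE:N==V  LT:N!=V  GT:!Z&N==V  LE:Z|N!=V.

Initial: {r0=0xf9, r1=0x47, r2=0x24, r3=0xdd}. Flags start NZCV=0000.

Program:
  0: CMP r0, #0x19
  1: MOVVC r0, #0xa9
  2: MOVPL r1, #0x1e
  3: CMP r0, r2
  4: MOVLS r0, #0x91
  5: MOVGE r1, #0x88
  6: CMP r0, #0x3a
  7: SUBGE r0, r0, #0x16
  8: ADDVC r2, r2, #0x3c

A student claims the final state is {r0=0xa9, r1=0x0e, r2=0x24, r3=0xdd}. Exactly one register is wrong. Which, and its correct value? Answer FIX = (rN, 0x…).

FIX = (r1, 0x47)

[0] flags=1010 → (cmp)
[1] flags=1010 VC?T → r0=0xa9
[2] flags=1010 PL?F → skip
[3] flags=1010 → (cmp)
[4] flags=1010 LS?F → skip
[5] flags=1010 GE?F → skip
[6] flags=0011 → (cmp)
[7] flags=0011 GE?F → skip
[8] flags=0011 VC?F → skip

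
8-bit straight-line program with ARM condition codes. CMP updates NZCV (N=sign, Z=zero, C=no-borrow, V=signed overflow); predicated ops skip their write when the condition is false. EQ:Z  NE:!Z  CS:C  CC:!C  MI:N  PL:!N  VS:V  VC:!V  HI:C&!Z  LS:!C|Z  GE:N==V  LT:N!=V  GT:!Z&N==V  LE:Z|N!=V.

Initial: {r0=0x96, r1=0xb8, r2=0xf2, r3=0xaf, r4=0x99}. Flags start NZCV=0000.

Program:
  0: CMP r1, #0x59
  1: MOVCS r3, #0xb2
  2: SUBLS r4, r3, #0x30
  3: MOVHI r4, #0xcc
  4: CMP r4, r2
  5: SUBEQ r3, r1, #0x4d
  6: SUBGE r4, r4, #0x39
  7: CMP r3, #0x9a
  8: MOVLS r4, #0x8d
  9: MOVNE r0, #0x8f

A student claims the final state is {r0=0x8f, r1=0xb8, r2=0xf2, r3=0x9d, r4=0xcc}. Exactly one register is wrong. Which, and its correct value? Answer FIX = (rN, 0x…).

0: ✓ CMP  NZCV=0011
1: ✓ MOVCS  r3←0xb2
2: · SUBLS
3: ✓ MOVHI  r4←0xcc
4: ✓ CMP  NZCV=1000
5: · SUBEQ
6: · SUBGE
7: ✓ CMP  NZCV=0010
8: · MOVLS
9: ✓ MOVNE  r0←0x8f

FIX = (r3, 0xb2)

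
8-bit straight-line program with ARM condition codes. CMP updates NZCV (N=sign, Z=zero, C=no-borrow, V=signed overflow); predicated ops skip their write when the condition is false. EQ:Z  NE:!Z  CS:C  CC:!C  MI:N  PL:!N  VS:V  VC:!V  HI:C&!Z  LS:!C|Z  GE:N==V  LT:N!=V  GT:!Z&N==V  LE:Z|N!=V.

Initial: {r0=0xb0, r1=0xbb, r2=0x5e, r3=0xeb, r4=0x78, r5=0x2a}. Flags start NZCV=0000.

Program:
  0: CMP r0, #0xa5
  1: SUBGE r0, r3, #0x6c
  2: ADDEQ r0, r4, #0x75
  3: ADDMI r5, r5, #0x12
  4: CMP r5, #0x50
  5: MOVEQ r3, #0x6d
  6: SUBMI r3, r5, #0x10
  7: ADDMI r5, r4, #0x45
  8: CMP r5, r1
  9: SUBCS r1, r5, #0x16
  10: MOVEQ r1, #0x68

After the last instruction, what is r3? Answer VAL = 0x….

VAL = 0x1a

[0] flags=0010 → (cmp)
[1] flags=0010 GE?T → r0=0x7f
[2] flags=0010 EQ?F → skip
[3] flags=0010 MI?F → skip
[4] flags=1000 → (cmp)
[5] flags=1000 EQ?F → skip
[6] flags=1000 MI?T → r3=0x1a
[7] flags=1000 MI?T → r5=0xbd
[8] flags=0010 → (cmp)
[9] flags=0010 CS?T → r1=0xa7
[10] flags=0010 EQ?F → skip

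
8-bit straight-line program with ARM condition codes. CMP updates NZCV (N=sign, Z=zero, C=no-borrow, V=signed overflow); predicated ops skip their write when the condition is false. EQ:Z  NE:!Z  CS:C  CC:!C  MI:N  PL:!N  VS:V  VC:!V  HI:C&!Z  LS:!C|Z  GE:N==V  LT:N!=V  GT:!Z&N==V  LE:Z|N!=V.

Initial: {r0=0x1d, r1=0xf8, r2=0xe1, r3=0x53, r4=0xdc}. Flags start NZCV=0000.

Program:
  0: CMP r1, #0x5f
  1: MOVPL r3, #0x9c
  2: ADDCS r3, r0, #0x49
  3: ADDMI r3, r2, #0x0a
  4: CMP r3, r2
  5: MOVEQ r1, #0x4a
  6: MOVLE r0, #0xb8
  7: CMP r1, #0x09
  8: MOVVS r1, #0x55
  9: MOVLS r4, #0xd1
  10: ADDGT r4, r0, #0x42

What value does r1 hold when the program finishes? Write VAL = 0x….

VAL = 0xf8

0: ✓ CMP  NZCV=1010
1: · MOVPL
2: ✓ ADDCS  r3←0x66
3: ✓ ADDMI  r3←0xeb
4: ✓ CMP  NZCV=0010
5: · MOVEQ
6: · MOVLE
7: ✓ CMP  NZCV=1010
8: · MOVVS
9: · MOVLS
10: · ADDGT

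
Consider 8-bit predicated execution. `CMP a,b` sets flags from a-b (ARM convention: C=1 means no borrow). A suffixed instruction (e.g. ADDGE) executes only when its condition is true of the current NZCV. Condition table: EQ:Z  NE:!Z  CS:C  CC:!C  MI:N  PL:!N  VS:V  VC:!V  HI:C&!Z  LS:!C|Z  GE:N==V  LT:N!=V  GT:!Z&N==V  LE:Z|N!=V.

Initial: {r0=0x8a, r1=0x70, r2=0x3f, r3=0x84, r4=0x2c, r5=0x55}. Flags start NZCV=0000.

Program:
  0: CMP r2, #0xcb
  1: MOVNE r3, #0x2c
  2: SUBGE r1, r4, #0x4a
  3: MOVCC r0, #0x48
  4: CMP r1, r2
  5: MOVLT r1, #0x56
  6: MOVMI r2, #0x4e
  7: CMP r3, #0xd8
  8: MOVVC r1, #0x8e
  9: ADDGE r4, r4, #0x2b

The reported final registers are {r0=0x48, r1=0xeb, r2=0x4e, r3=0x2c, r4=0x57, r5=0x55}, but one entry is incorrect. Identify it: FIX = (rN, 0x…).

0: ✓ CMP  NZCV=0000
1: ✓ MOVNE  r3←0x2c
2: ✓ SUBGE  r1←0xe2
3: ✓ MOVCC  r0←0x48
4: ✓ CMP  NZCV=1010
5: ✓ MOVLT  r1←0x56
6: ✓ MOVMI  r2←0x4e
7: ✓ CMP  NZCV=0000
8: ✓ MOVVC  r1←0x8e
9: ✓ ADDGE  r4←0x57

FIX = (r1, 0x8e)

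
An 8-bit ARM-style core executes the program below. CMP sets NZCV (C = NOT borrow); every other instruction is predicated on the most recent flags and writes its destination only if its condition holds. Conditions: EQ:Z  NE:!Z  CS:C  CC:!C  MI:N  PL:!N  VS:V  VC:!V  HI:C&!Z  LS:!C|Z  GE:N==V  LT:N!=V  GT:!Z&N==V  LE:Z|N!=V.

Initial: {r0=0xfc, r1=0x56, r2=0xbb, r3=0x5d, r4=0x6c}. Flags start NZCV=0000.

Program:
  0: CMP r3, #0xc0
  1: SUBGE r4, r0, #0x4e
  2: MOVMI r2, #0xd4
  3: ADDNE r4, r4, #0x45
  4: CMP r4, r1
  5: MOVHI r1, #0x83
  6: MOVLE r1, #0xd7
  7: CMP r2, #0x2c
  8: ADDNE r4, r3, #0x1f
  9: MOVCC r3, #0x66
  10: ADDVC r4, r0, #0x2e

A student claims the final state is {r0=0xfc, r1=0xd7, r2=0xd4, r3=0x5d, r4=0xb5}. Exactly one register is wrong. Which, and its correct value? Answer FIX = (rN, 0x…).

FIX = (r4, 0x2a)

0: ✓ CMP  NZCV=1001
1: ✓ SUBGE  r4←0xae
2: ✓ MOVMI  r2←0xd4
3: ✓ ADDNE  r4←0xf3
4: ✓ CMP  NZCV=1010
5: ✓ MOVHI  r1←0x83
6: ✓ MOVLE  r1←0xd7
7: ✓ CMP  NZCV=1010
8: ✓ ADDNE  r4←0x7c
9: · MOVCC
10: ✓ ADDVC  r4←0x2a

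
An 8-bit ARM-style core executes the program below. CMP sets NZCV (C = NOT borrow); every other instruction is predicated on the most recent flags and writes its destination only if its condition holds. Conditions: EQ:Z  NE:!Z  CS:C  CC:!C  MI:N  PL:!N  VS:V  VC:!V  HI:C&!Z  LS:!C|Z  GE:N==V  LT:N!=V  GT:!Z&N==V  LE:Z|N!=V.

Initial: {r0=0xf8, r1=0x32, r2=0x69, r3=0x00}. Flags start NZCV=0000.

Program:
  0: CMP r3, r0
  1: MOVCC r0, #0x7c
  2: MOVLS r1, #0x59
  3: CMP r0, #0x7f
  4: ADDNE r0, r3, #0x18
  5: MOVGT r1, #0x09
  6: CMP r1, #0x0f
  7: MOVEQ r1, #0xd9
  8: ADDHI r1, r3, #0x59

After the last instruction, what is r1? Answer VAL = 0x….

VAL = 0x59

[0] flags=0000 → (cmp)
[1] flags=0000 CC?T → r0=0x7c
[2] flags=0000 LS?T → r1=0x59
[3] flags=1000 → (cmp)
[4] flags=1000 NE?T → r0=0x18
[5] flags=1000 GT?F → skip
[6] flags=0010 → (cmp)
[7] flags=0010 EQ?F → skip
[8] flags=0010 HI?T → r1=0x59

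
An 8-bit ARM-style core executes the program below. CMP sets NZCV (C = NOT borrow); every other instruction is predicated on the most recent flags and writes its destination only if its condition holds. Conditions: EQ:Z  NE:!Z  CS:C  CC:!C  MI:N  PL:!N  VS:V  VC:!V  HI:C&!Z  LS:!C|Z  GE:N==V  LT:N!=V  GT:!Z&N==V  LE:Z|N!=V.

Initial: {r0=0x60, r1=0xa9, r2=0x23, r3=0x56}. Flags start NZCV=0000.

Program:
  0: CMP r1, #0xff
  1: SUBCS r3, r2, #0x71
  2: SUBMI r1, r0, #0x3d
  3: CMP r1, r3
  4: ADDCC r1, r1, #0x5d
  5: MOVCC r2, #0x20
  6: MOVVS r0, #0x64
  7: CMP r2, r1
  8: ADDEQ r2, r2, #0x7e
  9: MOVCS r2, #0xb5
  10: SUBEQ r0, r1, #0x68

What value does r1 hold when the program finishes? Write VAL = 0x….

VAL = 0x80

[0] flags=1000 → (cmp)
[1] flags=1000 CS?F → skip
[2] flags=1000 MI?T → r1=0x23
[3] flags=1000 → (cmp)
[4] flags=1000 CC?T → r1=0x80
[5] flags=1000 CC?T → r2=0x20
[6] flags=1000 VS?F → skip
[7] flags=1001 → (cmp)
[8] flags=1001 EQ?F → skip
[9] flags=1001 CS?F → skip
[10] flags=1001 EQ?F → skip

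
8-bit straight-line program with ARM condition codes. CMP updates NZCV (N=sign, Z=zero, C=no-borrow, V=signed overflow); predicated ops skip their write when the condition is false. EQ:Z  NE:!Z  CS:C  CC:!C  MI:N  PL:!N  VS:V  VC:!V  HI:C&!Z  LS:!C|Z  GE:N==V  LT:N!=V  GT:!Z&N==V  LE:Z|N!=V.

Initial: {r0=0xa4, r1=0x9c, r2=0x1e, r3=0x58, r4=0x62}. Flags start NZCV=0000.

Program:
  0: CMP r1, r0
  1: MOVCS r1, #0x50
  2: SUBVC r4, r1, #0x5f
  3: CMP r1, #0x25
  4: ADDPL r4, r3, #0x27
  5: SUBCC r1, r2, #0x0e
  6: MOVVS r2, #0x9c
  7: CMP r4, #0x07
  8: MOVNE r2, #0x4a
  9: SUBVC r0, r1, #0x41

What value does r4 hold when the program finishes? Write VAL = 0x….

0: ✓ CMP  NZCV=1000
1: · MOVCS
2: ✓ SUBVC  r4←0x3d
3: ✓ CMP  NZCV=0011
4: ✓ ADDPL  r4←0x7f
5: · SUBCC
6: ✓ MOVVS  r2←0x9c
7: ✓ CMP  NZCV=0010
8: ✓ MOVNE  r2←0x4a
9: ✓ SUBVC  r0←0x5b

VAL = 0x7f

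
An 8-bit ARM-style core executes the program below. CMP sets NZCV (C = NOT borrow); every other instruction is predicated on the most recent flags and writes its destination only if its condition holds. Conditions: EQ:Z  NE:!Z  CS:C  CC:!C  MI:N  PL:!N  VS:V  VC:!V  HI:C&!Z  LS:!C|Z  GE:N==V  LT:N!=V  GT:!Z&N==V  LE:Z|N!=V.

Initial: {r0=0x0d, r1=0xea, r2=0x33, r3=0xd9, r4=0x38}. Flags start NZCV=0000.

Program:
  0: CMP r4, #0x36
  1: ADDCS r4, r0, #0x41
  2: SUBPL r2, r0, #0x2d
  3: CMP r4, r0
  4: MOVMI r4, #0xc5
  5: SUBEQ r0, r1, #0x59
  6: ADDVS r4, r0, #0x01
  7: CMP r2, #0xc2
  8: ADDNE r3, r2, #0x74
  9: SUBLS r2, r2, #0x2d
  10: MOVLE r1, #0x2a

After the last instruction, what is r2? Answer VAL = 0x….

[0] flags=0010 → (cmp)
[1] flags=0010 CS?T → r4=0x4e
[2] flags=0010 PL?T → r2=0xe0
[3] flags=0010 → (cmp)
[4] flags=0010 MI?F → skip
[5] flags=0010 EQ?F → skip
[6] flags=0010 VS?F → skip
[7] flags=0010 → (cmp)
[8] flags=0010 NE?T → r3=0x54
[9] flags=0010 LS?F → skip
[10] flags=0010 LE?F → skip

VAL = 0xe0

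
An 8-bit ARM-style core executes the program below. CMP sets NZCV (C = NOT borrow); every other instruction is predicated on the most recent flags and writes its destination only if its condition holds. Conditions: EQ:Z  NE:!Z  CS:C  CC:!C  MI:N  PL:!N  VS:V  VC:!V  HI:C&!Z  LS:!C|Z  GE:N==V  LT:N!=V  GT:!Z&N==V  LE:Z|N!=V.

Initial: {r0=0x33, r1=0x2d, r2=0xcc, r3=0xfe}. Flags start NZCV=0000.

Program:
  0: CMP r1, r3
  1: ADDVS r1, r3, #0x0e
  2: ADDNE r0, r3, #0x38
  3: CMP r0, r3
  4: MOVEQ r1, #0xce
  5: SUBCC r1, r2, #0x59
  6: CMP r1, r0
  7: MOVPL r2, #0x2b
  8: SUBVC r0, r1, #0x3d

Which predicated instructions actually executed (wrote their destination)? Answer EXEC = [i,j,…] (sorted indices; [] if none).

[0] flags=0000 → (cmp)
[1] flags=0000 VS?F → skip
[2] flags=0000 NE?T → r0=0x36
[3] flags=0000 → (cmp)
[4] flags=0000 EQ?F → skip
[5] flags=0000 CC?T → r1=0x73
[6] flags=0010 → (cmp)
[7] flags=0010 PL?T → r2=0x2b
[8] flags=0010 VC?T → r0=0x36

EXEC = [2,5,7,8]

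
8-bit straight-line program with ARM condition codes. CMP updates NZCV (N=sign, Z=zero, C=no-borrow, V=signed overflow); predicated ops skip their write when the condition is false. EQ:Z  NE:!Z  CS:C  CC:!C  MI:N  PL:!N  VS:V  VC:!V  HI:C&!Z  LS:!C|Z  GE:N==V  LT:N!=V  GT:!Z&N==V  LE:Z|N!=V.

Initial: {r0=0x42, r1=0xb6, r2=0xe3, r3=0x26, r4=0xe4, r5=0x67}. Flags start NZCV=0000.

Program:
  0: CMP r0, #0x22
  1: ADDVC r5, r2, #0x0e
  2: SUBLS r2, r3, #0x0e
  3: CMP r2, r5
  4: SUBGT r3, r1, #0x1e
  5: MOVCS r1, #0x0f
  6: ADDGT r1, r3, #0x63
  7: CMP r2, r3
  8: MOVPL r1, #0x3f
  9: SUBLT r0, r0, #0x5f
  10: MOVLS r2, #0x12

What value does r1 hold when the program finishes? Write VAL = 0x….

VAL = 0xb6

0: ✓ CMP  NZCV=0010
1: ✓ ADDVC  r5←0xf1
2: · SUBLS
3: ✓ CMP  NZCV=1000
4: · SUBGT
5: · MOVCS
6: · ADDGT
7: ✓ CMP  NZCV=1010
8: · MOVPL
9: ✓ SUBLT  r0←0xe3
10: · MOVLS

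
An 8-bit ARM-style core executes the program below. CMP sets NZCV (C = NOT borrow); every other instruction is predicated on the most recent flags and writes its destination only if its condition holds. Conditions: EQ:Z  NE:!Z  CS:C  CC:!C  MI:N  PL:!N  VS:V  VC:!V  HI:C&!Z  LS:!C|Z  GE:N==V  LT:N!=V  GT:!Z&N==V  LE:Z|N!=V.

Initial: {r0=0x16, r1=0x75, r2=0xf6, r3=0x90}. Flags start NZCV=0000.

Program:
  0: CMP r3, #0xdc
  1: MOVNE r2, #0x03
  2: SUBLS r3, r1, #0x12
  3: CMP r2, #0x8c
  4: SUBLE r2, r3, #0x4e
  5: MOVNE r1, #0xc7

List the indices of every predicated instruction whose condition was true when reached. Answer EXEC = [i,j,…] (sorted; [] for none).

EXEC = [1,2,5]

0: ✓ CMP  NZCV=1000
1: ✓ MOVNE  r2←0x03
2: ✓ SUBLS  r3←0x63
3: ✓ CMP  NZCV=0000
4: · SUBLE
5: ✓ MOVNE  r1←0xc7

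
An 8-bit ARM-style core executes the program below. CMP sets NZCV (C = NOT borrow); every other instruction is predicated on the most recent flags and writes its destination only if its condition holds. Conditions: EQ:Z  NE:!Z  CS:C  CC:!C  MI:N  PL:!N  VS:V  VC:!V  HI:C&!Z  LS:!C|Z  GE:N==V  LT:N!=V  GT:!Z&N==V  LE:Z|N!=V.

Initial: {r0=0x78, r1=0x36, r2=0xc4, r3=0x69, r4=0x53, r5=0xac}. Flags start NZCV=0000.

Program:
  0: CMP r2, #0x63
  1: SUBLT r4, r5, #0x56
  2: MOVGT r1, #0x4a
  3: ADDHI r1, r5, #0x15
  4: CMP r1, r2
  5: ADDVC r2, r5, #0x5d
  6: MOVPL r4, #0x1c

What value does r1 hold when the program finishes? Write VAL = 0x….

0: ✓ CMP  NZCV=0011
1: ✓ SUBLT  r4←0x56
2: · MOVGT
3: ✓ ADDHI  r1←0xc1
4: ✓ CMP  NZCV=1000
5: ✓ ADDVC  r2←0x09
6: · MOVPL

VAL = 0xc1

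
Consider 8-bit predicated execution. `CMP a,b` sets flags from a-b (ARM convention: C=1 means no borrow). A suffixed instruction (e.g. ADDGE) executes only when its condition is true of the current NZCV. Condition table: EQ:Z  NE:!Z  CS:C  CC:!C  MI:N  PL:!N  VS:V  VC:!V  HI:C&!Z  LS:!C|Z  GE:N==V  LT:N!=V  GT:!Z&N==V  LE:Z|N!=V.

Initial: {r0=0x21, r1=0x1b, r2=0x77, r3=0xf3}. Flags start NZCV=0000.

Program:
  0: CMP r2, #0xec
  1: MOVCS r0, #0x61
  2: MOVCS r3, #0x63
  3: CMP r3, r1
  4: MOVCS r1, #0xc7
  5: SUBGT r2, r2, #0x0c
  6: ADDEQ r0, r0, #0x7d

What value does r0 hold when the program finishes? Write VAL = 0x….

0: ✓ CMP  NZCV=1001
1: · MOVCS
2: · MOVCS
3: ✓ CMP  NZCV=1010
4: ✓ MOVCS  r1←0xc7
5: · SUBGT
6: · ADDEQ

VAL = 0x21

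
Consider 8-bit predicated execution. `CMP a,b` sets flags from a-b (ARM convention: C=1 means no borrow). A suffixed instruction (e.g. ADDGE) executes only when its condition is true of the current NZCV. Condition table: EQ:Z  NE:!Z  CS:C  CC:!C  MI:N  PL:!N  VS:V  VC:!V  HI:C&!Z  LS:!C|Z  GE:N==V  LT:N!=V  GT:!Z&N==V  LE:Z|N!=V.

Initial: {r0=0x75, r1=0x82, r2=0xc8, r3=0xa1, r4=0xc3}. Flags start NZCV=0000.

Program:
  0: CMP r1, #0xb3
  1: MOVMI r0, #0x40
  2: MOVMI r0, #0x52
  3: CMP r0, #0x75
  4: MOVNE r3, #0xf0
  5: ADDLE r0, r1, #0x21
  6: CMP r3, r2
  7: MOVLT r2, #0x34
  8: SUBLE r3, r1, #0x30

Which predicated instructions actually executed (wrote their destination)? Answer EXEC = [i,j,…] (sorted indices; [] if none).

0: ✓ CMP  NZCV=1000
1: ✓ MOVMI  r0←0x40
2: ✓ MOVMI  r0←0x52
3: ✓ CMP  NZCV=1000
4: ✓ MOVNE  r3←0xf0
5: ✓ ADDLE  r0←0xa3
6: ✓ CMP  NZCV=0010
7: · MOVLT
8: · SUBLE

EXEC = [1,2,4,5]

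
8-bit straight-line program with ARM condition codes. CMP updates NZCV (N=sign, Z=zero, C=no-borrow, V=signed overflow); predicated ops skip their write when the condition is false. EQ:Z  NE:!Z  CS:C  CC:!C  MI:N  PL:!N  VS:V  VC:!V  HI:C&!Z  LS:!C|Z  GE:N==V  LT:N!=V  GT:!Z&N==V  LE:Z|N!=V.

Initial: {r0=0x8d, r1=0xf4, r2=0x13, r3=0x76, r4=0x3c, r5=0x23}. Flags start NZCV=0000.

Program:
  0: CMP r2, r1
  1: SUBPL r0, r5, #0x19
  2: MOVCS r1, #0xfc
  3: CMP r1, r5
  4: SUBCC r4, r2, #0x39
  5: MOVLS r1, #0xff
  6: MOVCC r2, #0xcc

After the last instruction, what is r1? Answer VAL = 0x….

[0] flags=0000 → (cmp)
[1] flags=0000 PL?T → r0=0x0a
[2] flags=0000 CS?F → skip
[3] flags=1010 → (cmp)
[4] flags=1010 CC?F → skip
[5] flags=1010 LS?F → skip
[6] flags=1010 CC?F → skip

VAL = 0xf4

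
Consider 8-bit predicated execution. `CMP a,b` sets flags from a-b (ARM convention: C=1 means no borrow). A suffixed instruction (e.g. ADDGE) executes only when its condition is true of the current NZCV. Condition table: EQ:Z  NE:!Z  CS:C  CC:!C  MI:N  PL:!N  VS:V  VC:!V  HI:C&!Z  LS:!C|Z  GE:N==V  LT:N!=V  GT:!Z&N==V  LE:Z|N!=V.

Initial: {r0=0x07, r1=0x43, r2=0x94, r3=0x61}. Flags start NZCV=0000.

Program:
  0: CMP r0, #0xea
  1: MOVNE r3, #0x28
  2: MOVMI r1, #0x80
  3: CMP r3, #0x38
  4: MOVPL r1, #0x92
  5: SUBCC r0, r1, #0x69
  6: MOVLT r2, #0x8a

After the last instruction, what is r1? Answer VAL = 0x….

VAL = 0x43

[0] flags=0000 → (cmp)
[1] flags=0000 NE?T → r3=0x28
[2] flags=0000 MI?F → skip
[3] flags=1000 → (cmp)
[4] flags=1000 PL?F → skip
[5] flags=1000 CC?T → r0=0xda
[6] flags=1000 LT?T → r2=0x8a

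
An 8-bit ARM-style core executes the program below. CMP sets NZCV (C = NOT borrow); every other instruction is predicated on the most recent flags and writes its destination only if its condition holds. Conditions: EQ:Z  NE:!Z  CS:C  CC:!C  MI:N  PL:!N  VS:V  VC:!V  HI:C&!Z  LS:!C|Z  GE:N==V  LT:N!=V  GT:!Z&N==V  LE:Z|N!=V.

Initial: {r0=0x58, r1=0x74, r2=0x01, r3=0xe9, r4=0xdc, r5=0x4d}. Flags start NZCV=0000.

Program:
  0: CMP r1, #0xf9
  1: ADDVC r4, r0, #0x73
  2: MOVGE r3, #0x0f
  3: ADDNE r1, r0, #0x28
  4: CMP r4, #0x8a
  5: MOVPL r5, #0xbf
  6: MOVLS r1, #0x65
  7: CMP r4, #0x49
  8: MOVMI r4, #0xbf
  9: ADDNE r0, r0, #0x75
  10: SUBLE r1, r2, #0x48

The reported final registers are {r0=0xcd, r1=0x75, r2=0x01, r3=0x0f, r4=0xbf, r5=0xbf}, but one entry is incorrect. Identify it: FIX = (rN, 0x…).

[0] flags=0000 → (cmp)
[1] flags=0000 VC?T → r4=0xcb
[2] flags=0000 GE?T → r3=0x0f
[3] flags=0000 NE?T → r1=0x80
[4] flags=0010 → (cmp)
[5] flags=0010 PL?T → r5=0xbf
[6] flags=0010 LS?F → skip
[7] flags=1010 → (cmp)
[8] flags=1010 MI?T → r4=0xbf
[9] flags=1010 NE?T → r0=0xcd
[10] flags=1010 LE?T → r1=0xb9

FIX = (r1, 0xb9)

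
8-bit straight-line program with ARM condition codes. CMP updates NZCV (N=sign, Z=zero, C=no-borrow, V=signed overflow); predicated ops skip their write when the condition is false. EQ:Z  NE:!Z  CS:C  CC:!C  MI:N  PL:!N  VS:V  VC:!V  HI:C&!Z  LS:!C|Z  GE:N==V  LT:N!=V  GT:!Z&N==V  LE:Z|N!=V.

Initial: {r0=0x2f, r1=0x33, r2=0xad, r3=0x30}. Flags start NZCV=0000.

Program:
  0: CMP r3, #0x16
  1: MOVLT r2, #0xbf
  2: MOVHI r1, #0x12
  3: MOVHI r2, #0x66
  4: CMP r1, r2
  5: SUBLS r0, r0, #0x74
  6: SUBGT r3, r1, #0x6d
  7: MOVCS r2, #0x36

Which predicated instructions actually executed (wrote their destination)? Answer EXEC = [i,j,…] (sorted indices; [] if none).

[0] flags=0010 → (cmp)
[1] flags=0010 LT?F → skip
[2] flags=0010 HI?T → r1=0x12
[3] flags=0010 HI?T → r2=0x66
[4] flags=1000 → (cmp)
[5] flags=1000 LS?T → r0=0xbb
[6] flags=1000 GT?F → skip
[7] flags=1000 CS?F → skip

EXEC = [2,3,5]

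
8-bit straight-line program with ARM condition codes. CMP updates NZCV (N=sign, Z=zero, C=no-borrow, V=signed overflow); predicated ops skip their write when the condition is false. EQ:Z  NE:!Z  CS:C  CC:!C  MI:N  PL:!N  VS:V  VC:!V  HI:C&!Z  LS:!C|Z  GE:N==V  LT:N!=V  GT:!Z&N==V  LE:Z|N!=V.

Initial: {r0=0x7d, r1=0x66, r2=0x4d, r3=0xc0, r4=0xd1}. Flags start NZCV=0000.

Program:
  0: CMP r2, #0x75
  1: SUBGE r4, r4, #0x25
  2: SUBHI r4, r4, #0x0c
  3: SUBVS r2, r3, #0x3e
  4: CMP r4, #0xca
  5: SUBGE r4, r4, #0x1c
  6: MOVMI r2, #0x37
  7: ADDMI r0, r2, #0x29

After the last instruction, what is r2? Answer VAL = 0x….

VAL = 0x4d

0: ✓ CMP  NZCV=1000
1: · SUBGE
2: · SUBHI
3: · SUBVS
4: ✓ CMP  NZCV=0010
5: ✓ SUBGE  r4←0xb5
6: · MOVMI
7: · ADDMI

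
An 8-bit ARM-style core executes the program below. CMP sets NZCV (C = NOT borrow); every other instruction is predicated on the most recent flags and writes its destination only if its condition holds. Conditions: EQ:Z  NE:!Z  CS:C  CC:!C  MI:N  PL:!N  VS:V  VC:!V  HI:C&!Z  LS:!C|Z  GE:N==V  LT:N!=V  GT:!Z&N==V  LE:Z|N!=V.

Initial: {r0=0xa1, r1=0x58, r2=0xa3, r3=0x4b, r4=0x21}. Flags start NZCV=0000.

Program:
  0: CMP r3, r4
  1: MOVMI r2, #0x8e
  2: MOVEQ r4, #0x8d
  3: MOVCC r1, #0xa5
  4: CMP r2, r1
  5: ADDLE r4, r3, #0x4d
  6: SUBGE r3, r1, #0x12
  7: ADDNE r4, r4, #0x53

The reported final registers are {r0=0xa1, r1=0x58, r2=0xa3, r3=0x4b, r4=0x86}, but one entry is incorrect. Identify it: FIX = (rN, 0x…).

FIX = (r4, 0xeb)

[0] flags=0010 → (cmp)
[1] flags=0010 MI?F → skip
[2] flags=0010 EQ?F → skip
[3] flags=0010 CC?F → skip
[4] flags=0011 → (cmp)
[5] flags=0011 LE?T → r4=0x98
[6] flags=0011 GE?F → skip
[7] flags=0011 NE?T → r4=0xeb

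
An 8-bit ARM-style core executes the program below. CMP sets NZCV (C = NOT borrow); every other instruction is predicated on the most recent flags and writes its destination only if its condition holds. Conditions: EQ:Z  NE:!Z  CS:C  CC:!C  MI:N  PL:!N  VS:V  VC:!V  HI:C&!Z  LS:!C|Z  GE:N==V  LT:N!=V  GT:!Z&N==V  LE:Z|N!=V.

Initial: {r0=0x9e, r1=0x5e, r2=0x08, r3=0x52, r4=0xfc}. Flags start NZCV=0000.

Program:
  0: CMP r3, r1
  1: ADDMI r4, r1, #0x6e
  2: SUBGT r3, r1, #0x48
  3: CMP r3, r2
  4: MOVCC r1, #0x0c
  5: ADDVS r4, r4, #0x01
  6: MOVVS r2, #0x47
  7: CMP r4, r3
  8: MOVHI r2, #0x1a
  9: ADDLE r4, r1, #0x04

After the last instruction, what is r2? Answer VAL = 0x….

[0] flags=1000 → (cmp)
[1] flags=1000 MI?T → r4=0xcc
[2] flags=1000 GT?F → skip
[3] flags=0010 → (cmp)
[4] flags=0010 CC?F → skip
[5] flags=0010 VS?F → skip
[6] flags=0010 VS?F → skip
[7] flags=0011 → (cmp)
[8] flags=0011 HI?T → r2=0x1a
[9] flags=0011 LE?T → r4=0x62

VAL = 0x1a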